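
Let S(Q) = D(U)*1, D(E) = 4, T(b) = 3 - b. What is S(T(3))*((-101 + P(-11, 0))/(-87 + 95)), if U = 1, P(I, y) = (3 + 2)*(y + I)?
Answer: -78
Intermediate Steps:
P(I, y) = 5*I + 5*y (P(I, y) = 5*(I + y) = 5*I + 5*y)
S(Q) = 4 (S(Q) = 4*1 = 4)
S(T(3))*((-101 + P(-11, 0))/(-87 + 95)) = 4*((-101 + (5*(-11) + 5*0))/(-87 + 95)) = 4*((-101 + (-55 + 0))/8) = 4*((-101 - 55)*(⅛)) = 4*(-156*⅛) = 4*(-39/2) = -78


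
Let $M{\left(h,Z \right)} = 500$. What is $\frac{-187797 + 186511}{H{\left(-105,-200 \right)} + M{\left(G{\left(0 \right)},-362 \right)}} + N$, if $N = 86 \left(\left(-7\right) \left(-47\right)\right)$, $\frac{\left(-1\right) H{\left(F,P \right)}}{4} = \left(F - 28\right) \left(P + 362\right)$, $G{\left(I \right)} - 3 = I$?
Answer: $\frac{1226317905}{43342} \approx 28294.0$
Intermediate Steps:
$G{\left(I \right)} = 3 + I$
$H{\left(F,P \right)} = - 4 \left(-28 + F\right) \left(362 + P\right)$ ($H{\left(F,P \right)} = - 4 \left(F - 28\right) \left(P + 362\right) = - 4 \left(-28 + F\right) \left(362 + P\right)$)
$N = 28294$ ($N = 86 \cdot 329 = 28294$)
$\frac{-187797 + 186511}{H{\left(-105,-200 \right)} + M{\left(G{\left(0 \right)},-362 \right)}} + N = \frac{-187797 + 186511}{\left(40544 - -152040 + 112 \left(-200\right) - \left(-420\right) \left(-200\right)\right) + 500} + 28294 = - \frac{1286}{\left(40544 + 152040 - 22400 - 84000\right) + 500} + 28294 = - \frac{1286}{86184 + 500} + 28294 = - \frac{1286}{86684} + 28294 = \left(-1286\right) \frac{1}{86684} + 28294 = - \frac{643}{43342} + 28294 = \frac{1226317905}{43342}$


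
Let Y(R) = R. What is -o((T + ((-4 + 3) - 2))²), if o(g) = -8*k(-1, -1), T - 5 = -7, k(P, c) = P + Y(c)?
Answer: -16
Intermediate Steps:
k(P, c) = P + c
T = -2 (T = 5 - 7 = -2)
o(g) = 16 (o(g) = -8*(-1 - 1) = -8*(-2) = 16)
-o((T + ((-4 + 3) - 2))²) = -1*16 = -16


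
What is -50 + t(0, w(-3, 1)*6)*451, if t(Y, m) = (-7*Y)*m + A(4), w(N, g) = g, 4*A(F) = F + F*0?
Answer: 401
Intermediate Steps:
A(F) = F/4 (A(F) = (F + F*0)/4 = (F + 0)/4 = F/4)
t(Y, m) = 1 - 7*Y*m (t(Y, m) = (-7*Y)*m + (¼)*4 = -7*Y*m + 1 = 1 - 7*Y*m)
-50 + t(0, w(-3, 1)*6)*451 = -50 + (1 - 7*0*1*6)*451 = -50 + (1 - 7*0*6)*451 = -50 + (1 + 0)*451 = -50 + 1*451 = -50 + 451 = 401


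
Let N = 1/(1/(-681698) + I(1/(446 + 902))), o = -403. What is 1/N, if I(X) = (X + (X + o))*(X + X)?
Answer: -92581973367/154839520324 ≈ -0.59792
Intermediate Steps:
I(X) = 2*X*(-403 + 2*X) (I(X) = (X + (X - 403))*(X + X) = (X + (-403 + X))*(2*X) = (-403 + 2*X)*(2*X) = 2*X*(-403 + 2*X))
N = -154839520324/92581973367 (N = 1/(1/(-681698) + 2*(-403 + 2/(446 + 902))/(446 + 902)) = 1/(-1/681698 + 2*(-403 + 2/1348)/1348) = 1/(-1/681698 + 2*(1/1348)*(-403 + 2*(1/1348))) = 1/(-1/681698 + 2*(1/1348)*(-403 + 1/674)) = 1/(-1/681698 + 2*(1/1348)*(-271621/674)) = 1/(-1/681698 - 271621/454276) = 1/(-92581973367/154839520324) = -154839520324/92581973367 ≈ -1.6725)
1/N = 1/(-154839520324/92581973367) = -92581973367/154839520324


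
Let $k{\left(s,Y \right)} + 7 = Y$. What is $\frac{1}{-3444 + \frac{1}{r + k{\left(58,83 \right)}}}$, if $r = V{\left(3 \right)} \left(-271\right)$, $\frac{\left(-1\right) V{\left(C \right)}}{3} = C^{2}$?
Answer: $- \frac{7393}{25461491} \approx -0.00029036$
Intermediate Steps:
$k{\left(s,Y \right)} = -7 + Y$
$V{\left(C \right)} = - 3 C^{2}$
$r = 7317$ ($r = - 3 \cdot 3^{2} \left(-271\right) = \left(-3\right) 9 \left(-271\right) = \left(-27\right) \left(-271\right) = 7317$)
$\frac{1}{-3444 + \frac{1}{r + k{\left(58,83 \right)}}} = \frac{1}{-3444 + \frac{1}{7317 + \left(-7 + 83\right)}} = \frac{1}{-3444 + \frac{1}{7317 + 76}} = \frac{1}{-3444 + \frac{1}{7393}} = \frac{1}{- \frac{25461491}{7393}} = - \frac{7393}{25461491}$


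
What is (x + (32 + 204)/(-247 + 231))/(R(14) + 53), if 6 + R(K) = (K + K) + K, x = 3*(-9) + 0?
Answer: -167/356 ≈ -0.46910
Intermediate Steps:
x = -27 (x = -27 + 0 = -27)
R(K) = -6 + 3*K (R(K) = -6 + ((K + K) + K) = -6 + (2*K + K) = -6 + 3*K)
(x + (32 + 204)/(-247 + 231))/(R(14) + 53) = (-27 + (32 + 204)/(-247 + 231))/((-6 + 3*14) + 53) = (-27 + 236/(-16))/((-6 + 42) + 53) = (-27 + 236*(-1/16))/(36 + 53) = (-27 - 59/4)/89 = -167/4*1/89 = -167/356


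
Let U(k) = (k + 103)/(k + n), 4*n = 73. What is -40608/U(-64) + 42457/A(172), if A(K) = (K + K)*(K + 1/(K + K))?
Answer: 36642256909/769197 ≈ 47637.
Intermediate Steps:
n = 73/4 (n = (¼)*73 = 73/4 ≈ 18.250)
U(k) = (103 + k)/(73/4 + k) (U(k) = (k + 103)/(k + 73/4) = (103 + k)/(73/4 + k))
A(K) = 2*K*(K + 1/(2*K)) (A(K) = (2*K)*(K + 1/(2*K)) = 2*K*(K + 1/(2*K)))
-40608/U(-64) + 42457/A(172) = -40608*(73 + 4*(-64))/(4*(103 - 64)) + 42457/(1 + 2*172²) = -40608/(4*39/(73 - 256)) + 42457/(1 + 2*29584) = -40608/(4*39/(-183)) + 42457/(1 + 59168) = -40608/(4*(-1/183)*39) + 42457/59169 = -40608/(-52/61) + 42457*(1/59169) = -40608*(-61/52) + 42457/59169 = 619272/13 + 42457/59169 = 36642256909/769197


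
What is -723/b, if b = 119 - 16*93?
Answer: 723/1369 ≈ 0.52812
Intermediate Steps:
b = -1369 (b = 119 - 1488 = -1369)
-723/b = -723/(-1369) = -723*(-1/1369) = 723/1369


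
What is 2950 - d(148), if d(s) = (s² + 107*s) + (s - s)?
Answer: -34790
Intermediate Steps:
d(s) = s² + 107*s (d(s) = (s² + 107*s) + 0 = s² + 107*s)
2950 - d(148) = 2950 - 148*(107 + 148) = 2950 - 148*255 = 2950 - 1*37740 = 2950 - 37740 = -34790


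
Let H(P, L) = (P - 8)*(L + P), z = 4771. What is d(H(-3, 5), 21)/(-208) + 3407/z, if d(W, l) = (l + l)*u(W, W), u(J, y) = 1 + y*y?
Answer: -3710639/38168 ≈ -97.219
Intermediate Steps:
u(J, y) = 1 + y²
H(P, L) = (-8 + P)*(L + P)
d(W, l) = 2*l*(1 + W²) (d(W, l) = (l + l)*(1 + W²) = (2*l)*(1 + W²) = 2*l*(1 + W²))
d(H(-3, 5), 21)/(-208) + 3407/z = (2*21*(1 + ((-3)² - 8*5 - 8*(-3) + 5*(-3))²))/(-208) + 3407/4771 = (2*21*(1 + (9 - 40 + 24 - 15)²))*(-1/208) + 3407*(1/4771) = (2*21*(1 + (-22)²))*(-1/208) + 3407/4771 = (2*21*(1 + 484))*(-1/208) + 3407/4771 = (2*21*485)*(-1/208) + 3407/4771 = 20370*(-1/208) + 3407/4771 = -10185/104 + 3407/4771 = -3710639/38168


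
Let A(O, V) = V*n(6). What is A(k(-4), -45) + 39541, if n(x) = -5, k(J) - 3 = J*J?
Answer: 39766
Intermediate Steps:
k(J) = 3 + J² (k(J) = 3 + J*J = 3 + J²)
A(O, V) = -5*V (A(O, V) = V*(-5) = -5*V)
A(k(-4), -45) + 39541 = -5*(-45) + 39541 = 225 + 39541 = 39766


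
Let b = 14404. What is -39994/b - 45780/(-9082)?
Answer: 74047403/32704282 ≈ 2.2641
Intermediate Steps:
-39994/b - 45780/(-9082) = -39994/14404 - 45780/(-9082) = -39994*1/14404 - 45780*(-1/9082) = -19997/7202 + 22890/4541 = 74047403/32704282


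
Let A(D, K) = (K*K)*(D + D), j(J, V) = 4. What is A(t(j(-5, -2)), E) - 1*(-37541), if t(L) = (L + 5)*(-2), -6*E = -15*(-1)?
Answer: 37316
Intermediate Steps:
E = -5/2 (E = -(-5)*(-1)/2 = -⅙*15 = -5/2 ≈ -2.5000)
t(L) = -10 - 2*L (t(L) = (5 + L)*(-2) = -10 - 2*L)
A(D, K) = 2*D*K² (A(D, K) = K²*(2*D) = 2*D*K²)
A(t(j(-5, -2)), E) - 1*(-37541) = 2*(-10 - 2*4)*(-5/2)² - 1*(-37541) = 2*(-10 - 8)*(25/4) + 37541 = 2*(-18)*(25/4) + 37541 = -225 + 37541 = 37316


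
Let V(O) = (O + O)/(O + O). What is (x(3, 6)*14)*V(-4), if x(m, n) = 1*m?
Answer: 42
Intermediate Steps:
x(m, n) = m
V(O) = 1 (V(O) = (2*O)/((2*O)) = (2*O)*(1/(2*O)) = 1)
(x(3, 6)*14)*V(-4) = (3*14)*1 = 42*1 = 42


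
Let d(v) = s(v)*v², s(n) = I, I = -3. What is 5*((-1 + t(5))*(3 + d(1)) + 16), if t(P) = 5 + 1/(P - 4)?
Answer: 80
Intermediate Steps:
t(P) = 5 + 1/(-4 + P)
s(n) = -3
d(v) = -3*v²
5*((-1 + t(5))*(3 + d(1)) + 16) = 5*((-1 + (-19 + 5*5)/(-4 + 5))*(3 - 3*1²) + 16) = 5*((-1 + (-19 + 25)/1)*(3 - 3*1) + 16) = 5*((-1 + 1*6)*(3 - 3) + 16) = 5*((-1 + 6)*0 + 16) = 5*(5*0 + 16) = 5*(0 + 16) = 5*16 = 80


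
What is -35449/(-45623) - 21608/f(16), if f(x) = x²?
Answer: -122093355/1459936 ≈ -83.629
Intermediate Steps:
-35449/(-45623) - 21608/f(16) = -35449/(-45623) - 21608/(16²) = -35449*(-1/45623) - 21608/256 = 35449/45623 - 21608*1/256 = 35449/45623 - 2701/32 = -122093355/1459936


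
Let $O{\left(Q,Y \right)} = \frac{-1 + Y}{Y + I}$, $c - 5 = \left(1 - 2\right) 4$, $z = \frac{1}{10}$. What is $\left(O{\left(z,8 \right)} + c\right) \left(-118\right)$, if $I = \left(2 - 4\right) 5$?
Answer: $295$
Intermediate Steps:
$z = \frac{1}{10} \approx 0.1$
$I = -10$ ($I = \left(-2\right) 5 = -10$)
$c = 1$ ($c = 5 + \left(1 - 2\right) 4 = 5 - 4 = 1$)
$O{\left(Q,Y \right)} = \frac{-1 + Y}{-10 + Y}$ ($O{\left(Q,Y \right)} = \frac{-1 + Y}{Y - 10} = \frac{-1 + Y}{-10 + Y}$)
$\left(O{\left(z,8 \right)} + c\right) \left(-118\right) = \left(\frac{-1 + 8}{-10 + 8} + 1\right) \left(-118\right) = \left(\frac{1}{-2} \cdot 7 + 1\right) \left(-118\right) = \left(\left(- \frac{1}{2}\right) 7 + 1\right) \left(-118\right) = \left(- \frac{7}{2} + 1\right) \left(-118\right) = \left(- \frac{5}{2}\right) \left(-118\right) = 295$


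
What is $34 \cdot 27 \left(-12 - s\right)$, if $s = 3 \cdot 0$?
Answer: $-11016$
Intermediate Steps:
$s = 0$
$34 \cdot 27 \left(-12 - s\right) = 34 \cdot 27 \left(-12 - 0\right) = 918 \left(-12 + 0\right) = 918 \left(-12\right) = -11016$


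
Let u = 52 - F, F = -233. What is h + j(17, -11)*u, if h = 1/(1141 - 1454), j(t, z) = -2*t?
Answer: -3032971/313 ≈ -9690.0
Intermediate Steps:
h = -1/313 (h = 1/(-313) = -1/313 ≈ -0.0031949)
u = 285 (u = 52 - 1*(-233) = 52 + 233 = 285)
h + j(17, -11)*u = -1/313 - 2*17*285 = -1/313 - 34*285 = -1/313 - 9690 = -3032971/313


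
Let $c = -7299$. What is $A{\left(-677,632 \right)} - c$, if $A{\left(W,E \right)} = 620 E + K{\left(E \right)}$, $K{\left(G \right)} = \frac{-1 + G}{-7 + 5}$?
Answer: $\frac{797647}{2} \approx 3.9882 \cdot 10^{5}$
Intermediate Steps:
$K{\left(G \right)} = \frac{1}{2} - \frac{G}{2}$ ($K{\left(G \right)} = \frac{-1 + G}{-2} = \left(-1 + G\right) \left(- \frac{1}{2}\right) = \frac{1}{2} - \frac{G}{2}$)
$A{\left(W,E \right)} = \frac{1}{2} + \frac{1239 E}{2}$ ($A{\left(W,E \right)} = 620 E - \left(- \frac{1}{2} + \frac{E}{2}\right) = \frac{1}{2} + \frac{1239 E}{2}$)
$A{\left(-677,632 \right)} - c = \left(\frac{1}{2} + \frac{1239}{2} \cdot 632\right) - -7299 = \left(\frac{1}{2} + 391524\right) + 7299 = \frac{783049}{2} + 7299 = \frac{797647}{2}$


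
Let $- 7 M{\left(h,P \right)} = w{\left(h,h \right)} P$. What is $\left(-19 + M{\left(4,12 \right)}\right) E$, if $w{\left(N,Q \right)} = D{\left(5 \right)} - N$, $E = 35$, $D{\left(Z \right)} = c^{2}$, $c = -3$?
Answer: $-965$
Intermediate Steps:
$D{\left(Z \right)} = 9$ ($D{\left(Z \right)} = \left(-3\right)^{2} = 9$)
$w{\left(N,Q \right)} = 9 - N$
$M{\left(h,P \right)} = - \frac{P \left(9 - h\right)}{7}$ ($M{\left(h,P \right)} = - \frac{\left(9 - h\right) P}{7} = - \frac{P \left(9 - h\right)}{7}$)
$\left(-19 + M{\left(4,12 \right)}\right) E = \left(-19 + \frac{1}{7} \cdot 12 \left(-9 + 4\right)\right) 35 = \left(-19 + \frac{1}{7} \cdot 12 \left(-5\right)\right) 35 = \left(-19 - \frac{60}{7}\right) 35 = \left(- \frac{193}{7}\right) 35 = -965$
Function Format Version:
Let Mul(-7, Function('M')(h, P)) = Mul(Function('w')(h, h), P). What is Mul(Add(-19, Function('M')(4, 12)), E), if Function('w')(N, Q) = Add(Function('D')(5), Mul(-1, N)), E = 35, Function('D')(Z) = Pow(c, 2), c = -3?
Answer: -965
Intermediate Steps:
Function('D')(Z) = 9 (Function('D')(Z) = Pow(-3, 2) = 9)
Function('w')(N, Q) = Add(9, Mul(-1, N))
Function('M')(h, P) = Mul(Rational(-1, 7), P, Add(9, Mul(-1, h))) (Function('M')(h, P) = Mul(Rational(-1, 7), Mul(Add(9, Mul(-1, h)), P)) = Mul(Rational(-1, 7), Mul(P, Add(9, Mul(-1, h)))) = Mul(Rational(-1, 7), P, Add(9, Mul(-1, h))))
Mul(Add(-19, Function('M')(4, 12)), E) = Mul(Add(-19, Mul(Rational(1, 7), 12, Add(-9, 4))), 35) = Mul(Add(-19, Mul(Rational(1, 7), 12, -5)), 35) = Mul(Add(-19, Rational(-60, 7)), 35) = Mul(Rational(-193, 7), 35) = -965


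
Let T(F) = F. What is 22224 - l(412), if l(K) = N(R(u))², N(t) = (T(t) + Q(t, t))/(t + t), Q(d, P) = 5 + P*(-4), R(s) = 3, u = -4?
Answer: 200012/9 ≈ 22224.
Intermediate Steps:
Q(d, P) = 5 - 4*P
N(t) = (5 - 3*t)/(2*t) (N(t) = (t + (5 - 4*t))/(t + t) = (5 - 3*t)/((2*t)) = (5 - 3*t)*(1/(2*t)) = (5 - 3*t)/(2*t))
l(K) = 4/9 (l(K) = ((½)*(5 - 3*3)/3)² = ((½)*(⅓)*(5 - 9))² = ((½)*(⅓)*(-4))² = (-⅔)² = 4/9)
22224 - l(412) = 22224 - 1*4/9 = 22224 - 4/9 = 200012/9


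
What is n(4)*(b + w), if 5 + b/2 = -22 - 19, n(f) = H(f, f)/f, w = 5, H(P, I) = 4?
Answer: -87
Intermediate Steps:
n(f) = 4/f
b = -92 (b = -10 + 2*(-22 - 19) = -10 + 2*(-41) = -10 - 82 = -92)
n(4)*(b + w) = (4/4)*(-92 + 5) = (4*(¼))*(-87) = 1*(-87) = -87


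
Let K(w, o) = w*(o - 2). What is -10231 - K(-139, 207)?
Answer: 18264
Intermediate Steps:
K(w, o) = w*(-2 + o)
-10231 - K(-139, 207) = -10231 - (-139)*(-2 + 207) = -10231 - (-139)*205 = -10231 - 1*(-28495) = -10231 + 28495 = 18264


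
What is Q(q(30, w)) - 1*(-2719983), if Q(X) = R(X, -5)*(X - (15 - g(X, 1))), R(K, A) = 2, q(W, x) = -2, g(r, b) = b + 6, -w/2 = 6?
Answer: 2719963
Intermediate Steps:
w = -12 (w = -2*6 = -12)
g(r, b) = 6 + b
Q(X) = -16 + 2*X (Q(X) = 2*(X - (15 - (6 + 1))) = 2*(X - (15 - 1*7)) = 2*(X - (15 - 7)) = 2*(X - 1*8) = 2*(X - 8) = 2*(-8 + X) = -16 + 2*X)
Q(q(30, w)) - 1*(-2719983) = (-16 + 2*(-2)) - 1*(-2719983) = (-16 - 4) + 2719983 = -20 + 2719983 = 2719963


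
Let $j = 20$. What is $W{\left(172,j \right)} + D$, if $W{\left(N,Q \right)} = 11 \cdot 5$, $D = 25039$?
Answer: $25094$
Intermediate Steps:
$W{\left(N,Q \right)} = 55$
$W{\left(172,j \right)} + D = 55 + 25039 = 25094$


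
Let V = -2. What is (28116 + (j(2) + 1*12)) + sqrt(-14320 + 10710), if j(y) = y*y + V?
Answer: 28130 + 19*I*sqrt(10) ≈ 28130.0 + 60.083*I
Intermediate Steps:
j(y) = -2 + y**2 (j(y) = y*y - 2 = y**2 - 2 = -2 + y**2)
(28116 + (j(2) + 1*12)) + sqrt(-14320 + 10710) = (28116 + ((-2 + 2**2) + 1*12)) + sqrt(-14320 + 10710) = (28116 + ((-2 + 4) + 12)) + sqrt(-3610) = (28116 + (2 + 12)) + 19*I*sqrt(10) = (28116 + 14) + 19*I*sqrt(10) = 28130 + 19*I*sqrt(10)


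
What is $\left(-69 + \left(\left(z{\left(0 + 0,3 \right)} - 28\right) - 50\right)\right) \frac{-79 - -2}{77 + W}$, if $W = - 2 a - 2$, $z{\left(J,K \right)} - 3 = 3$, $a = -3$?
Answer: $\frac{3619}{27} \approx 134.04$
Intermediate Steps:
$z{\left(J,K \right)} = 6$ ($z{\left(J,K \right)} = 3 + 3 = 6$)
$W = 4$ ($W = \left(-2\right) \left(-3\right) - 2 = 6 - 2 = 4$)
$\left(-69 + \left(\left(z{\left(0 + 0,3 \right)} - 28\right) - 50\right)\right) \frac{-79 - -2}{77 + W} = \left(-69 + \left(\left(6 - 28\right) - 50\right)\right) \frac{-79 - -2}{77 + 4} = \left(-69 - 72\right) \frac{-79 + 2}{81} = \left(-69 - 72\right) \left(\left(-77\right) \frac{1}{81}\right) = \left(-141\right) \left(- \frac{77}{81}\right) = \frac{3619}{27}$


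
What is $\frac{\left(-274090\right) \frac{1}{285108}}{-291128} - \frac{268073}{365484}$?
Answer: $- \frac{927114253608983}{1264009994996784} \approx -0.73347$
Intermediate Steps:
$\frac{\left(-274090\right) \frac{1}{285108}}{-291128} - \frac{268073}{365484} = \left(-274090\right) \frac{1}{285108} \left(- \frac{1}{291128}\right) - \frac{268073}{365484} = \left(- \frac{137045}{142554}\right) \left(- \frac{1}{291128}\right) - \frac{268073}{365484} = \frac{137045}{41501460912} - \frac{268073}{365484} = - \frac{927114253608983}{1264009994996784}$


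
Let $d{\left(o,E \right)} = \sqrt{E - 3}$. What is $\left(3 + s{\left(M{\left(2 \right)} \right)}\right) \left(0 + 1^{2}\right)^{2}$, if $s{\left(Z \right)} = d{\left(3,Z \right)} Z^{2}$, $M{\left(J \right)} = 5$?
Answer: $3 + 25 \sqrt{2} \approx 38.355$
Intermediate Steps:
$d{\left(o,E \right)} = \sqrt{-3 + E}$
$s{\left(Z \right)} = Z^{2} \sqrt{-3 + Z}$ ($s{\left(Z \right)} = \sqrt{-3 + Z} Z^{2} = Z^{2} \sqrt{-3 + Z}$)
$\left(3 + s{\left(M{\left(2 \right)} \right)}\right) \left(0 + 1^{2}\right)^{2} = \left(3 + 5^{2} \sqrt{-3 + 5}\right) \left(0 + 1^{2}\right)^{2} = \left(3 + 25 \sqrt{2}\right) \left(0 + 1\right)^{2} = \left(3 + 25 \sqrt{2}\right) 1^{2} = \left(3 + 25 \sqrt{2}\right) 1 = 3 + 25 \sqrt{2}$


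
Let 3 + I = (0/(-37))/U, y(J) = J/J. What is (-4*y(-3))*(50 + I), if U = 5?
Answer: -188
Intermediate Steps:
y(J) = 1
I = -3 (I = -3 + (0/(-37))/5 = -3 + (0*(-1/37))*(⅕) = -3 + 0*(⅕) = -3 + 0 = -3)
(-4*y(-3))*(50 + I) = (-4*1)*(50 - 3) = -4*47 = -188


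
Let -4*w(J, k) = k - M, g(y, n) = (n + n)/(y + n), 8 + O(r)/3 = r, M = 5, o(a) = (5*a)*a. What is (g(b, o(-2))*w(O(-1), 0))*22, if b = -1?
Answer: 1100/19 ≈ 57.895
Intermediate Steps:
o(a) = 5*a²
O(r) = -24 + 3*r
g(y, n) = 2*n/(n + y) (g(y, n) = (2*n)/(n + y) = 2*n/(n + y))
w(J, k) = 5/4 - k/4 (w(J, k) = -(k - 1*5)/4 = -(k - 5)/4 = -(-5 + k)/4 = 5/4 - k/4)
(g(b, o(-2))*w(O(-1), 0))*22 = ((2*(5*(-2)²)/(5*(-2)² - 1))*(5/4 - ¼*0))*22 = ((2*(5*4)/(5*4 - 1))*(5/4 + 0))*22 = ((2*20/(20 - 1))*(5/4))*22 = ((2*20/19)*(5/4))*22 = ((2*20*(1/19))*(5/4))*22 = ((40/19)*(5/4))*22 = (50/19)*22 = 1100/19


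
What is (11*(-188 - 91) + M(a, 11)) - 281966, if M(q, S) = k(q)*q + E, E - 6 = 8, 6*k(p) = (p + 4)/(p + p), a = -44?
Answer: -855073/3 ≈ -2.8502e+5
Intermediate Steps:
k(p) = (4 + p)/(12*p) (k(p) = ((p + 4)/(p + p))/6 = ((4 + p)/((2*p)))/6 = ((4 + p)*(1/(2*p)))/6 = ((4 + p)/(2*p))/6 = (4 + p)/(12*p))
E = 14 (E = 6 + 8 = 14)
M(q, S) = 43/3 + q/12 (M(q, S) = ((4 + q)/(12*q))*q + 14 = (⅓ + q/12) + 14 = 43/3 + q/12)
(11*(-188 - 91) + M(a, 11)) - 281966 = (11*(-188 - 91) + (43/3 + (1/12)*(-44))) - 281966 = (11*(-279) + (43/3 - 11/3)) - 281966 = (-3069 + 32/3) - 281966 = -9175/3 - 281966 = -855073/3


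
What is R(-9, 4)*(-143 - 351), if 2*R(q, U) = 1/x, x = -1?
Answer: 247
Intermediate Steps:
R(q, U) = -½ (R(q, U) = (½)/(-1) = (½)*(-1) = -½)
R(-9, 4)*(-143 - 351) = -(-143 - 351)/2 = -½*(-494) = 247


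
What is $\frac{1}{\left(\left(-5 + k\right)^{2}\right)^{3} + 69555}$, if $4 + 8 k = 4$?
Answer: $\frac{1}{85180} \approx 1.174 \cdot 10^{-5}$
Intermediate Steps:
$k = 0$ ($k = - \frac{1}{2} + \frac{1}{8} \cdot 4 = - \frac{1}{2} + \frac{1}{2} = 0$)
$\frac{1}{\left(\left(-5 + k\right)^{2}\right)^{3} + 69555} = \frac{1}{\left(\left(-5 + 0\right)^{2}\right)^{3} + 69555} = \frac{1}{\left(\left(-5\right)^{2}\right)^{3} + 69555} = \frac{1}{25^{3} + 69555} = \frac{1}{15625 + 69555} = \frac{1}{85180}$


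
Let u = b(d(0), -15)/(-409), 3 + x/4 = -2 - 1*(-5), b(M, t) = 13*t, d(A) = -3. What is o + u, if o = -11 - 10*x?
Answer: -4304/409 ≈ -10.523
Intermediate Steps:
x = 0 (x = -12 + 4*(-2 - 1*(-5)) = -12 + 4*(-2 + 5) = -12 + 4*3 = -12 + 12 = 0)
u = 195/409 (u = (13*(-15))/(-409) = -195*(-1/409) = 195/409 ≈ 0.47677)
o = -11 (o = -11 - 10*0 = -11 + 0 = -11)
o + u = -11 + 195/409 = -4304/409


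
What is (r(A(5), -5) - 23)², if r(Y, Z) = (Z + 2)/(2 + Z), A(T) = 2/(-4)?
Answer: 484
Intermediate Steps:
A(T) = -½ (A(T) = 2*(-¼) = -½)
r(Y, Z) = 1 (r(Y, Z) = (2 + Z)/(2 + Z) = 1)
(r(A(5), -5) - 23)² = (1 - 23)² = (-22)² = 484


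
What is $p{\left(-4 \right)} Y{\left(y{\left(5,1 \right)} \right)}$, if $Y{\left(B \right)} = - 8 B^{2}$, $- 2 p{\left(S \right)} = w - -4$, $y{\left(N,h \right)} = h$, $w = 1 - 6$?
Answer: $-4$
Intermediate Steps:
$w = -5$ ($w = 1 - 6 = -5$)
$p{\left(S \right)} = \frac{1}{2}$ ($p{\left(S \right)} = - \frac{-5 - -4}{2} = - \frac{-5 + 4}{2} = \left(- \frac{1}{2}\right) \left(-1\right) = \frac{1}{2}$)
$p{\left(-4 \right)} Y{\left(y{\left(5,1 \right)} \right)} = \frac{\left(-8\right) 1^{2}}{2} = \frac{\left(-8\right) 1}{2} = \frac{1}{2} \left(-8\right) = -4$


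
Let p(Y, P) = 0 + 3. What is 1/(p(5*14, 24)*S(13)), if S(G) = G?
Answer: 1/39 ≈ 0.025641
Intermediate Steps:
p(Y, P) = 3
1/(p(5*14, 24)*S(13)) = 1/(3*13) = 1/39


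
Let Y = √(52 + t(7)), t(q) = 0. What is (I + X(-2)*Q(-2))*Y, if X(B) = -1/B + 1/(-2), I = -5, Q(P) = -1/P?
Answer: -10*√13 ≈ -36.056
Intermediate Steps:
X(B) = -½ - 1/B (X(B) = -1/B + 1*(-½) = -1/B - ½ = -½ - 1/B)
Y = 2*√13 (Y = √(52 + 0) = √52 = 2*√13 ≈ 7.2111)
(I + X(-2)*Q(-2))*Y = (-5 + ((½)*(-2 - 1*(-2))/(-2))*(-1/(-2)))*(2*√13) = (-5 + ((½)*(-½)*(-2 + 2))*(-1*(-½)))*(2*√13) = (-5 + ((½)*(-½)*0)*(½))*(2*√13) = (-5 + 0*(½))*(2*√13) = (-5 + 0)*(2*√13) = -10*√13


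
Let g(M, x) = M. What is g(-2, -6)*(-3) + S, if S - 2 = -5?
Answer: 3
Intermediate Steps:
S = -3 (S = 2 - 5 = -3)
g(-2, -6)*(-3) + S = -2*(-3) - 3 = 6 - 3 = 3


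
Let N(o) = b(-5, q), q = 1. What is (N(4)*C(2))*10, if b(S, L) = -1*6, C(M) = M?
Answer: -120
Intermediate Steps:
b(S, L) = -6
N(o) = -6
(N(4)*C(2))*10 = -6*2*10 = -12*10 = -120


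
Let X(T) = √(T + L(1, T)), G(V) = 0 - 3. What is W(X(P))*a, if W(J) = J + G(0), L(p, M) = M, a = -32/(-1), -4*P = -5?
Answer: -96 + 16*√10 ≈ -45.404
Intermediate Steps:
P = 5/4 (P = -¼*(-5) = 5/4 ≈ 1.2500)
G(V) = -3
a = 32 (a = -32*(-1) = 32)
X(T) = √2*√T (X(T) = √(T + T) = √(2*T) = √2*√T)
W(J) = -3 + J (W(J) = J - 3 = -3 + J)
W(X(P))*a = (-3 + √2*√(5/4))*32 = (-3 + √2*(√5/2))*32 = (-3 + √10/2)*32 = -96 + 16*√10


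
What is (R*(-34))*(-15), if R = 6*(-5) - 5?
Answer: -17850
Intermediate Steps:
R = -35 (R = -30 - 5 = -35)
(R*(-34))*(-15) = -35*(-34)*(-15) = 1190*(-15) = -17850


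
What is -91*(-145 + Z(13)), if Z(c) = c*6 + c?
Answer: 4914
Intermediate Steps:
Z(c) = 7*c (Z(c) = 6*c + c = 7*c)
-91*(-145 + Z(13)) = -91*(-145 + 7*13) = -91*(-145 + 91) = -91*(-54) = 4914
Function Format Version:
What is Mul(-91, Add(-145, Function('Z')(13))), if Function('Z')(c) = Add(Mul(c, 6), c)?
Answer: 4914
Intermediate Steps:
Function('Z')(c) = Mul(7, c) (Function('Z')(c) = Add(Mul(6, c), c) = Mul(7, c))
Mul(-91, Add(-145, Function('Z')(13))) = Mul(-91, Add(-145, Mul(7, 13))) = Mul(-91, Add(-145, 91)) = Mul(-91, -54) = 4914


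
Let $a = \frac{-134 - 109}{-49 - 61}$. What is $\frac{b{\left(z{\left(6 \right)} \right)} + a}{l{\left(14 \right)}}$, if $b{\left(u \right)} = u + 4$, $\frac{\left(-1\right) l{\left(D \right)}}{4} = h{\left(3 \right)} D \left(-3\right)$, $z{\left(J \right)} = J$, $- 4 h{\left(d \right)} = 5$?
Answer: $- \frac{1343}{23100} \approx -0.058139$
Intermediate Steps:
$h{\left(d \right)} = - \frac{5}{4}$ ($h{\left(d \right)} = \left(- \frac{1}{4}\right) 5 = - \frac{5}{4}$)
$a = \frac{243}{110}$ ($a = - \frac{243}{-110} = \left(-243\right) \left(- \frac{1}{110}\right) = \frac{243}{110} \approx 2.2091$)
$l{\left(D \right)} = - 15 D$ ($l{\left(D \right)} = - 4 - \frac{5 D}{4} \left(-3\right) = - 4 \frac{15 D}{4} = - 15 D$)
$b{\left(u \right)} = 4 + u$
$\frac{b{\left(z{\left(6 \right)} \right)} + a}{l{\left(14 \right)}} = \frac{\left(4 + 6\right) + \frac{243}{110}}{\left(-15\right) 14} = \frac{10 + \frac{243}{110}}{-210} = \frac{1343}{110} \left(- \frac{1}{210}\right) = - \frac{1343}{23100}$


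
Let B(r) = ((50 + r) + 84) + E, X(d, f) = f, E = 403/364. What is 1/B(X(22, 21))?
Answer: 28/4371 ≈ 0.0064059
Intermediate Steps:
E = 31/28 (E = 403*(1/364) = 31/28 ≈ 1.1071)
B(r) = 3783/28 + r (B(r) = ((50 + r) + 84) + 31/28 = (134 + r) + 31/28 = 3783/28 + r)
1/B(X(22, 21)) = 1/(3783/28 + 21) = 1/(4371/28) = 28/4371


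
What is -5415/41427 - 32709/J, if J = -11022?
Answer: 143927957/50734266 ≈ 2.8369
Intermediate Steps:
-5415/41427 - 32709/J = -5415/41427 - 32709/(-11022) = -5415*1/41427 - 32709*(-1/11022) = -1805/13809 + 10903/3674 = 143927957/50734266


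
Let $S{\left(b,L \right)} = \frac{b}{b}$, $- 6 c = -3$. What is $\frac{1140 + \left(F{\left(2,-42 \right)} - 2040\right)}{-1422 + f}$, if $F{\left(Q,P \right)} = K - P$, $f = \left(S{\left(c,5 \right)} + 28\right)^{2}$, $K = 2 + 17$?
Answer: $\frac{839}{581} \approx 1.4441$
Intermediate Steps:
$c = \frac{1}{2}$ ($c = \left(- \frac{1}{6}\right) \left(-3\right) = \frac{1}{2} \approx 0.5$)
$S{\left(b,L \right)} = 1$
$K = 19$
$f = 841$ ($f = \left(1 + 28\right)^{2} = 29^{2} = 841$)
$F{\left(Q,P \right)} = 19 - P$
$\frac{1140 + \left(F{\left(2,-42 \right)} - 2040\right)}{-1422 + f} = \frac{1140 + \left(\left(19 - -42\right) - 2040\right)}{-1422 + 841} = \frac{1140 + \left(\left(19 + 42\right) - 2040\right)}{-581} = \left(1140 + \left(61 - 2040\right)\right) \left(- \frac{1}{581}\right) = \left(1140 - 1979\right) \left(- \frac{1}{581}\right) = \left(-839\right) \left(- \frac{1}{581}\right) = \frac{839}{581}$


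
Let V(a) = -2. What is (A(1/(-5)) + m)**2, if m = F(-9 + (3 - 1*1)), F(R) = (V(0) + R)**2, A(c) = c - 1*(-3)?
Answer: 175561/25 ≈ 7022.4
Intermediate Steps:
A(c) = 3 + c (A(c) = c + 3 = 3 + c)
F(R) = (-2 + R)**2
m = 81 (m = (-2 + (-9 + (3 - 1*1)))**2 = (-2 + (-9 + (3 - 1)))**2 = (-2 + (-9 + 2))**2 = (-2 - 7)**2 = (-9)**2 = 81)
(A(1/(-5)) + m)**2 = ((3 + 1/(-5)) + 81)**2 = ((3 - 1/5) + 81)**2 = (14/5 + 81)**2 = (419/5)**2 = 175561/25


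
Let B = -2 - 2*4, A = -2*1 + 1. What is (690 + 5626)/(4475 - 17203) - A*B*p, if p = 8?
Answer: -256139/3182 ≈ -80.496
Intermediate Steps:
A = -1 (A = -2 + 1 = -1)
B = -10 (B = -2 - 8 = -10)
(690 + 5626)/(4475 - 17203) - A*B*p = (690 + 5626)/(4475 - 17203) - (-1*(-10))*8 = 6316/(-12728) - 10*8 = 6316*(-1/12728) - 1*80 = -1579/3182 - 80 = -256139/3182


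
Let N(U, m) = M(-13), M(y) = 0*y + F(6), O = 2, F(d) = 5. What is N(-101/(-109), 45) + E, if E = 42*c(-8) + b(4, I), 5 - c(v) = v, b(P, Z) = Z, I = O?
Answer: 553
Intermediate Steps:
M(y) = 5 (M(y) = 0*y + 5 = 0 + 5 = 5)
I = 2
c(v) = 5 - v
N(U, m) = 5
E = 548 (E = 42*(5 - 1*(-8)) + 2 = 42*(5 + 8) + 2 = 42*13 + 2 = 546 + 2 = 548)
N(-101/(-109), 45) + E = 5 + 548 = 553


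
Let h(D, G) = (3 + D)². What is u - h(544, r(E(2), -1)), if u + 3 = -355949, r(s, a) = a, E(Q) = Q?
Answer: -655161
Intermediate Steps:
u = -355952 (u = -3 - 355949 = -355952)
u - h(544, r(E(2), -1)) = -355952 - (3 + 544)² = -355952 - 1*547² = -355952 - 1*299209 = -355952 - 299209 = -655161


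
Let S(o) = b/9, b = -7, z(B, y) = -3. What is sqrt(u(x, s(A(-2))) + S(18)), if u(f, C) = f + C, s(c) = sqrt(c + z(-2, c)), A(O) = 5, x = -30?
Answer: sqrt(-277 + 9*sqrt(2))/3 ≈ 5.4188*I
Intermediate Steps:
s(c) = sqrt(-3 + c) (s(c) = sqrt(c - 3) = sqrt(-3 + c))
S(o) = -7/9
u(f, C) = C + f
sqrt(u(x, s(A(-2))) + S(18)) = sqrt((sqrt(-3 + 5) - 30) - 7/9) = sqrt((sqrt(2) - 30) - 7/9) = sqrt((-30 + sqrt(2)) - 7/9) = sqrt(-277/9 + sqrt(2))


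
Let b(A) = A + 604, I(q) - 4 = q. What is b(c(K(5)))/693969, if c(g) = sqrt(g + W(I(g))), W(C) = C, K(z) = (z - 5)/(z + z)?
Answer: 202/231323 ≈ 0.00087324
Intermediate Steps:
K(z) = (-5 + z)/(2*z) (K(z) = (-5 + z)/((2*z)) = (-5 + z)*(1/(2*z)) = (-5 + z)/(2*z))
I(q) = 4 + q
c(g) = sqrt(4 + 2*g) (c(g) = sqrt(g + (4 + g)) = sqrt(4 + 2*g))
b(A) = 604 + A
b(c(K(5)))/693969 = (604 + sqrt(4 + 2*((1/2)*(-5 + 5)/5)))/693969 = (604 + sqrt(4 + 2*((1/2)*(1/5)*0)))*(1/693969) = (604 + sqrt(4 + 2*0))*(1/693969) = (604 + sqrt(4 + 0))*(1/693969) = (604 + sqrt(4))*(1/693969) = (604 + 2)*(1/693969) = 606*(1/693969) = 202/231323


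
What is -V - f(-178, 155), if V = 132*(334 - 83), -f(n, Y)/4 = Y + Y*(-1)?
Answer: -33132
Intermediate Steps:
f(n, Y) = 0 (f(n, Y) = -4*(Y + Y*(-1)) = -4*(Y - Y) = -4*0 = 0)
V = 33132 (V = 132*251 = 33132)
-V - f(-178, 155) = -1*33132 - 1*0 = -33132 + 0 = -33132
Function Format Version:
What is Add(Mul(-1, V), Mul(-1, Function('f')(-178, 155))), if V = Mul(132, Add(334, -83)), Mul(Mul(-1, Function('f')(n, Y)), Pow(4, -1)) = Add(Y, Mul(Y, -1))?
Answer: -33132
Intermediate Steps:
Function('f')(n, Y) = 0 (Function('f')(n, Y) = Mul(-4, Add(Y, Mul(Y, -1))) = Mul(-4, Add(Y, Mul(-1, Y))) = Mul(-4, 0) = 0)
V = 33132 (V = Mul(132, 251) = 33132)
Add(Mul(-1, V), Mul(-1, Function('f')(-178, 155))) = Add(Mul(-1, 33132), Mul(-1, 0)) = Add(-33132, 0) = -33132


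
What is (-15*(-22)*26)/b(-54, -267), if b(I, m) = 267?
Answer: 2860/89 ≈ 32.135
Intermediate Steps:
(-15*(-22)*26)/b(-54, -267) = (-15*(-22)*26)/267 = (330*26)*(1/267) = 8580*(1/267) = 2860/89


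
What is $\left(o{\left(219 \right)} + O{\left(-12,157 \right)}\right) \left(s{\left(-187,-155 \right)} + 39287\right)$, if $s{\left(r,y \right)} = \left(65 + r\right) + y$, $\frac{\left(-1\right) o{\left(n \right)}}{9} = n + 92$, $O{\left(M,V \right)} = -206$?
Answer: $-117225050$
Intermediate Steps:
$o{\left(n \right)} = -828 - 9 n$ ($o{\left(n \right)} = - 9 \left(n + 92\right) = - 9 \left(92 + n\right) = -828 - 9 n$)
$s{\left(r,y \right)} = 65 + r + y$
$\left(o{\left(219 \right)} + O{\left(-12,157 \right)}\right) \left(s{\left(-187,-155 \right)} + 39287\right) = \left(\left(-828 - 1971\right) - 206\right) \left(\left(65 - 187 - 155\right) + 39287\right) = \left(\left(-828 - 1971\right) - 206\right) \left(-277 + 39287\right) = \left(-2799 - 206\right) 39010 = \left(-3005\right) 39010 = -117225050$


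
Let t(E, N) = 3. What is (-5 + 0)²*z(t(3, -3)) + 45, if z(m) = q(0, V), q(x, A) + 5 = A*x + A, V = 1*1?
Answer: -55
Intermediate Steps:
V = 1
q(x, A) = -5 + A + A*x (q(x, A) = -5 + (A*x + A) = -5 + (A + A*x) = -5 + A + A*x)
z(m) = -4 (z(m) = -5 + 1 + 1*0 = -5 + 1 + 0 = -4)
(-5 + 0)²*z(t(3, -3)) + 45 = (-5 + 0)²*(-4) + 45 = (-5)²*(-4) + 45 = 25*(-4) + 45 = -100 + 45 = -55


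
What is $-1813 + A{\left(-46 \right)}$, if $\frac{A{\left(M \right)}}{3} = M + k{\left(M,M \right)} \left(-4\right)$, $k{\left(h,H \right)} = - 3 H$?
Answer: $-3607$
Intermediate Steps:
$A{\left(M \right)} = 39 M$ ($A{\left(M \right)} = 3 \left(M + - 3 M \left(-4\right)\right) = 3 \left(M + 12 M\right) = 3 \cdot 13 M = 39 M$)
$-1813 + A{\left(-46 \right)} = -1813 + 39 \left(-46\right) = -1813 - 1794 = -3607$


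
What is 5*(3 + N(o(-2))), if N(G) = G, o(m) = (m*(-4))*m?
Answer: -65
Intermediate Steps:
o(m) = -4*m² (o(m) = (-4*m)*m = -4*m²)
5*(3 + N(o(-2))) = 5*(3 - 4*(-2)²) = 5*(3 - 4*4) = 5*(3 - 16) = 5*(-13) = -65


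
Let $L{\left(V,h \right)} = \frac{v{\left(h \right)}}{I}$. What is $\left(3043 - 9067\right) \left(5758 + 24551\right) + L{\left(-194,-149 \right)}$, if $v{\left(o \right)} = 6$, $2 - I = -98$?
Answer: $- \frac{9129070797}{50} \approx -1.8258 \cdot 10^{8}$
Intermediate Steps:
$I = 100$ ($I = 2 - -98 = 2 + 98 = 100$)
$L{\left(V,h \right)} = \frac{3}{50}$ ($L{\left(V,h \right)} = \frac{6}{100} = 6 \cdot \frac{1}{100} = \frac{3}{50}$)
$\left(3043 - 9067\right) \left(5758 + 24551\right) + L{\left(-194,-149 \right)} = \left(3043 - 9067\right) \left(5758 + 24551\right) + \frac{3}{50} = \left(-6024\right) 30309 + \frac{3}{50} = -182581416 + \frac{3}{50} = - \frac{9129070797}{50}$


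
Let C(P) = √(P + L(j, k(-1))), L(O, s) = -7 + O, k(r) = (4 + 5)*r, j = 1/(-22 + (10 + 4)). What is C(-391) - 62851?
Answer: -62851 + 7*I*√130/4 ≈ -62851.0 + 19.953*I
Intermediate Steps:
j = -⅛ (j = 1/(-22 + 14) = 1/(-8) = -⅛ ≈ -0.12500)
k(r) = 9*r
C(P) = √(-57/8 + P) (C(P) = √(P + (-7 - ⅛)) = √(P - 57/8) = √(-57/8 + P))
C(-391) - 62851 = √(-114 + 16*(-391))/4 - 62851 = √(-114 - 6256)/4 - 62851 = √(-6370)/4 - 62851 = (7*I*√130)/4 - 62851 = 7*I*√130/4 - 62851 = -62851 + 7*I*√130/4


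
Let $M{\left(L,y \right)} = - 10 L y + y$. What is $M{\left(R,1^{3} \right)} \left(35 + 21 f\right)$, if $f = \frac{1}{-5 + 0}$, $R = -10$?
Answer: $\frac{15554}{5} \approx 3110.8$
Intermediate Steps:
$f = - \frac{1}{5}$ ($f = \frac{1}{-5} = - \frac{1}{5} \approx -0.2$)
$M{\left(L,y \right)} = y - 10 L y$ ($M{\left(L,y \right)} = - 10 L y + y = y - 10 L y$)
$M{\left(R,1^{3} \right)} \left(35 + 21 f\right) = 1^{3} \left(1 - -100\right) \left(35 + 21 \left(- \frac{1}{5}\right)\right) = 1 \left(1 + 100\right) \left(35 - \frac{21}{5}\right) = 1 \cdot 101 \cdot \frac{154}{5} = 101 \cdot \frac{154}{5} = \frac{15554}{5}$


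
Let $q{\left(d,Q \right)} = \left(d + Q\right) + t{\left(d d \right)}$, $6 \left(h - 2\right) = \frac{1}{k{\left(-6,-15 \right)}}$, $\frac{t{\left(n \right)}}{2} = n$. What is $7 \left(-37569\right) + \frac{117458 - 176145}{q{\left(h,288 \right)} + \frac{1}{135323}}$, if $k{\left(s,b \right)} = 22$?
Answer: $- \frac{92482163995721847}{351402850745} \approx -2.6318 \cdot 10^{5}$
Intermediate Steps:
$t{\left(n \right)} = 2 n$
$h = \frac{265}{132}$ ($h = 2 + \frac{1}{6 \cdot 22} = 2 + \frac{1}{6} \cdot \frac{1}{22} = 2 + \frac{1}{132} = \frac{265}{132} \approx 2.0076$)
$q{\left(d,Q \right)} = Q + d + 2 d^{2}$ ($q{\left(d,Q \right)} = \left(d + Q\right) + 2 d d = \left(Q + d\right) + 2 d^{2} = Q + d + 2 d^{2}$)
$7 \left(-37569\right) + \frac{117458 - 176145}{q{\left(h,288 \right)} + \frac{1}{135323}} = 7 \left(-37569\right) + \frac{117458 - 176145}{\left(288 + \frac{265}{132} + 2 \left(\frac{265}{132}\right)^{2}\right) + \frac{1}{135323}} = -262983 - \frac{58687}{\left(288 + \frac{265}{132} + 2 \cdot \frac{70225}{17424}\right) + \frac{1}{135323}} = -262983 - \frac{58687}{\left(288 + \frac{265}{132} + \frac{70225}{8712}\right) + \frac{1}{135323}} = -262983 - \frac{58687}{\frac{2596771}{8712} + \frac{1}{135323}} = -262983 - \frac{58687}{\frac{351402850745}{1178933976}} = -262983 - \frac{69188098249512}{351402850745} = - \frac{92482163995721847}{351402850745}$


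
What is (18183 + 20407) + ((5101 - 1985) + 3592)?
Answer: 45298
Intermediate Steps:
(18183 + 20407) + ((5101 - 1985) + 3592) = 38590 + (3116 + 3592) = 38590 + 6708 = 45298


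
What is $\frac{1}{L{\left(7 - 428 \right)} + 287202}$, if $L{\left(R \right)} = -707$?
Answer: $\frac{1}{286495} \approx 3.4905 \cdot 10^{-6}$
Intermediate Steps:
$\frac{1}{L{\left(7 - 428 \right)} + 287202} = \frac{1}{-707 + 287202} = \frac{1}{286495}$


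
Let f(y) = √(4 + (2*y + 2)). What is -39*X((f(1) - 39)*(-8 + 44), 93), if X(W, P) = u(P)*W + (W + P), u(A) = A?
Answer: 5143437 - 263952*√2 ≈ 4.7702e+6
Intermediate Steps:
f(y) = √(6 + 2*y) (f(y) = √(4 + (2 + 2*y)) = √(6 + 2*y))
X(W, P) = P + W + P*W (X(W, P) = P*W + (W + P) = P*W + (P + W) = P + W + P*W)
-39*X((f(1) - 39)*(-8 + 44), 93) = -39*(93 + (√(6 + 2*1) - 39)*(-8 + 44) + 93*((√(6 + 2*1) - 39)*(-8 + 44))) = -39*(93 + (√(6 + 2) - 39)*36 + 93*((√(6 + 2) - 39)*36)) = -39*(93 + (√8 - 39)*36 + 93*((√8 - 39)*36)) = -39*(93 + (2*√2 - 39)*36 + 93*((2*√2 - 39)*36)) = -39*(93 + (-39 + 2*√2)*36 + 93*((-39 + 2*√2)*36)) = -39*(93 + (-1404 + 72*√2) + 93*(-1404 + 72*√2)) = -39*(93 + (-1404 + 72*√2) + (-130572 + 6696*√2)) = -39*(-131883 + 6768*√2) = 5143437 - 263952*√2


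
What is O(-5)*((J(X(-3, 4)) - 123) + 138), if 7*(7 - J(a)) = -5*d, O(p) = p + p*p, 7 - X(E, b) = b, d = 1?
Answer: 3180/7 ≈ 454.29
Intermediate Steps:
X(E, b) = 7 - b
O(p) = p + p²
J(a) = 54/7 (J(a) = 7 - (-5)/7 = 7 - ⅐*(-5) = 7 + 5/7 = 54/7)
O(-5)*((J(X(-3, 4)) - 123) + 138) = (-5*(1 - 5))*((54/7 - 123) + 138) = (-5*(-4))*(-807/7 + 138) = 20*(159/7) = 3180/7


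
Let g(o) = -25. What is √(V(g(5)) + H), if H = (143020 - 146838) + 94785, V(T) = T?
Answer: √90942 ≈ 301.57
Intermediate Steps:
H = 90967 (H = -3818 + 94785 = 90967)
√(V(g(5)) + H) = √(-25 + 90967) = √90942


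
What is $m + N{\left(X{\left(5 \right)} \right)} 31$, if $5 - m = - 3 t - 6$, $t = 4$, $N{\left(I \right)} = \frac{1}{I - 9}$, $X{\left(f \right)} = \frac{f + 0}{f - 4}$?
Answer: $\frac{61}{4} \approx 15.25$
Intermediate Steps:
$X{\left(f \right)} = \frac{f}{-4 + f}$
$N{\left(I \right)} = \frac{1}{-9 + I}$
$m = 23$ ($m = 5 - \left(\left(-3\right) 4 - 6\right) = 5 - \left(-12 - 6\right) = 5 - -18 = 5 + 18 = 23$)
$m + N{\left(X{\left(5 \right)} \right)} 31 = 23 + \frac{1}{-9 + \frac{5}{-4 + 5}} \cdot 31 = 23 + \frac{1}{-9 + \frac{5}{1}} \cdot 31 = 23 + \frac{1}{-9 + 5 \cdot 1} \cdot 31 = 23 + \frac{1}{-9 + 5} \cdot 31 = 23 + \frac{1}{-4} \cdot 31 = 23 - \frac{31}{4} = \frac{61}{4}$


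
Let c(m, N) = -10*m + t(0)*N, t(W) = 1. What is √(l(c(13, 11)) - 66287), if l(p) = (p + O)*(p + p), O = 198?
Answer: I*√85089 ≈ 291.7*I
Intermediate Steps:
c(m, N) = N - 10*m (c(m, N) = -10*m + 1*N = -10*m + N = N - 10*m)
l(p) = 2*p*(198 + p) (l(p) = (p + 198)*(p + p) = (198 + p)*(2*p) = 2*p*(198 + p))
√(l(c(13, 11)) - 66287) = √(2*(11 - 10*13)*(198 + (11 - 10*13)) - 66287) = √(2*(11 - 130)*(198 + (11 - 130)) - 66287) = √(2*(-119)*(198 - 119) - 66287) = √(2*(-119)*79 - 66287) = √(-18802 - 66287) = √(-85089) = I*√85089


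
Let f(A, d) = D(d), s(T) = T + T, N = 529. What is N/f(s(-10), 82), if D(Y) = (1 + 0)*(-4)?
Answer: -529/4 ≈ -132.25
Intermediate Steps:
D(Y) = -4 (D(Y) = 1*(-4) = -4)
s(T) = 2*T
f(A, d) = -4
N/f(s(-10), 82) = 529/(-4) = 529*(-¼) = -529/4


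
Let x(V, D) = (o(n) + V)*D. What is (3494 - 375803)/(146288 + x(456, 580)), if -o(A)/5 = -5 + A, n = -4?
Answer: -372309/436868 ≈ -0.85222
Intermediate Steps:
o(A) = 25 - 5*A (o(A) = -5*(-5 + A) = 25 - 5*A)
x(V, D) = D*(45 + V) (x(V, D) = ((25 - 5*(-4)) + V)*D = ((25 + 20) + V)*D = (45 + V)*D = D*(45 + V))
(3494 - 375803)/(146288 + x(456, 580)) = (3494 - 375803)/(146288 + 580*(45 + 456)) = -372309/(146288 + 580*501) = -372309/(146288 + 290580) = -372309/436868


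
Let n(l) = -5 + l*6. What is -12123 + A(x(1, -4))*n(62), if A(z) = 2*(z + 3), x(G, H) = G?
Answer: -9187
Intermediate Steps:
A(z) = 6 + 2*z (A(z) = 2*(3 + z) = 6 + 2*z)
n(l) = -5 + 6*l
-12123 + A(x(1, -4))*n(62) = -12123 + (6 + 2*1)*(-5 + 6*62) = -12123 + (6 + 2)*(-5 + 372) = -12123 + 8*367 = -12123 + 2936 = -9187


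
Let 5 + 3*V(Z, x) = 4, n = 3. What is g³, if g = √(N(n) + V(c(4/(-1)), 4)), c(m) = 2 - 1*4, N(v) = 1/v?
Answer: 0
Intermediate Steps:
c(m) = -2 (c(m) = 2 - 4 = -2)
V(Z, x) = -⅓ (V(Z, x) = -5/3 + (⅓)*4 = -5/3 + 4/3 = -⅓)
g = 0 (g = √(1/3 - ⅓) = √(⅓ - ⅓) = √0 = 0)
g³ = 0³ = 0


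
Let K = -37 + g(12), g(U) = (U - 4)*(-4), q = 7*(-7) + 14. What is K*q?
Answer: 2415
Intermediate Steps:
q = -35 (q = -49 + 14 = -35)
g(U) = 16 - 4*U (g(U) = (-4 + U)*(-4) = 16 - 4*U)
K = -69 (K = -37 + (16 - 4*12) = -37 + (16 - 48) = -37 - 32 = -69)
K*q = -69*(-35) = 2415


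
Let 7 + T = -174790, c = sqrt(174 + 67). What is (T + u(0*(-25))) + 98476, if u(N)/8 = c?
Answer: -76321 + 8*sqrt(241) ≈ -76197.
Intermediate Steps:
c = sqrt(241) ≈ 15.524
T = -174797 (T = -7 - 174790 = -174797)
u(N) = 8*sqrt(241)
(T + u(0*(-25))) + 98476 = (-174797 + 8*sqrt(241)) + 98476 = -76321 + 8*sqrt(241)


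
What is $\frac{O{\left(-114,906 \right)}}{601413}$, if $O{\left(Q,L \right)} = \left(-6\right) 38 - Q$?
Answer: $- \frac{38}{200471} \approx -0.00018955$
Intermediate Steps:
$O{\left(Q,L \right)} = -228 - Q$
$\frac{O{\left(-114,906 \right)}}{601413} = \frac{-228 - -114}{601413} = \left(-228 + 114\right) \frac{1}{601413} = \left(-114\right) \frac{1}{601413} = - \frac{38}{200471}$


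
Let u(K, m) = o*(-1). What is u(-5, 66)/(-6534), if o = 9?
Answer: 1/726 ≈ 0.0013774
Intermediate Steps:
u(K, m) = -9 (u(K, m) = 9*(-1) = -9)
u(-5, 66)/(-6534) = -9/(-6534) = -9*(-1/6534) = 1/726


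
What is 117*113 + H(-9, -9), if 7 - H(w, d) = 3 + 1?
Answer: 13224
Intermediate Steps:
H(w, d) = 3 (H(w, d) = 7 - (3 + 1) = 7 - 1*4 = 7 - 4 = 3)
117*113 + H(-9, -9) = 117*113 + 3 = 13221 + 3 = 13224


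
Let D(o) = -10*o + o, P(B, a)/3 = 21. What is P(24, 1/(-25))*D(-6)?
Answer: 3402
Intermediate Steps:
P(B, a) = 63 (P(B, a) = 3*21 = 63)
D(o) = -9*o
P(24, 1/(-25))*D(-6) = 63*(-9*(-6)) = 63*54 = 3402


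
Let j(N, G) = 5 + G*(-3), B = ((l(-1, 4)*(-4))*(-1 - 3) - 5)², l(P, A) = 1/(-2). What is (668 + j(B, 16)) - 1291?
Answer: -666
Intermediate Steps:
l(P, A) = -½
B = 169 (B = ((-½*(-4))*(-1 - 3) - 5)² = (2*(-4) - 5)² = (-8 - 5)² = (-13)² = 169)
j(N, G) = 5 - 3*G
(668 + j(B, 16)) - 1291 = (668 + (5 - 3*16)) - 1291 = (668 + (5 - 48)) - 1291 = (668 - 43) - 1291 = 625 - 1291 = -666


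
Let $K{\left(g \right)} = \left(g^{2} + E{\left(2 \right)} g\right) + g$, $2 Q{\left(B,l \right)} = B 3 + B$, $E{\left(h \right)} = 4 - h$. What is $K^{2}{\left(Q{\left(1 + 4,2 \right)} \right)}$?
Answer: $16900$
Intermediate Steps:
$Q{\left(B,l \right)} = 2 B$ ($Q{\left(B,l \right)} = \frac{B 3 + B}{2} = \frac{3 B + B}{2} = \frac{4 B}{2} = 2 B$)
$K{\left(g \right)} = g^{2} + 3 g$ ($K{\left(g \right)} = \left(g^{2} + \left(4 - 2\right) g\right) + g = \left(g^{2} + 2 g\right) + g = g^{2} + 3 g$)
$K^{2}{\left(Q{\left(1 + 4,2 \right)} \right)} = \left(2 \left(1 + 4\right) \left(3 + 2 \left(1 + 4\right)\right)\right)^{2} = \left(2 \cdot 5 \left(3 + 2 \cdot 5\right)\right)^{2} = \left(10 \left(3 + 10\right)\right)^{2} = \left(10 \cdot 13\right)^{2} = 130^{2} = 16900$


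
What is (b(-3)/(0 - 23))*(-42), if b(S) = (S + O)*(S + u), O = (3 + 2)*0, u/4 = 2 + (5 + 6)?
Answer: -6174/23 ≈ -268.43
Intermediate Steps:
u = 52 (u = 4*(2 + (5 + 6)) = 4*(2 + 11) = 4*13 = 52)
O = 0 (O = 5*0 = 0)
b(S) = S*(52 + S) (b(S) = (S + 0)*(S + 52) = S*(52 + S))
(b(-3)/(0 - 23))*(-42) = ((-3*(52 - 3))/(0 - 23))*(-42) = (-3*49/(-23))*(-42) = -147*(-1/23)*(-42) = (147/23)*(-42) = -6174/23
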